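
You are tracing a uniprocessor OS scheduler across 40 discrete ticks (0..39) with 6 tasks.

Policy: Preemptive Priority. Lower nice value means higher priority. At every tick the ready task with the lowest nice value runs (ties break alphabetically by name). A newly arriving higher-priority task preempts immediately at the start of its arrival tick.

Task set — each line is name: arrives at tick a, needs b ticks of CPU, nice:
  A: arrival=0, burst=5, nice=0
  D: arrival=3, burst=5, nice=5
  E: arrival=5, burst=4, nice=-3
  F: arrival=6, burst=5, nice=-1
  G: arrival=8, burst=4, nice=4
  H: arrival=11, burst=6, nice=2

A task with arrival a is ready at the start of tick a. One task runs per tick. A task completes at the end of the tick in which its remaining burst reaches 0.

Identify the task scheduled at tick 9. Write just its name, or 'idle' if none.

running at tick 9 = F

t=0: ready={A} → run A
t=1: ready={A} → run A
t=2: ready={A} → run A
t=3: ready={A,D} → run A
t=4: ready={A,D} → run A
t=5: ready={D,E} → run E
t=6: ready={D,E,F} → run E
t=7: ready={D,E,F} → run E
t=8: ready={D,E,F,G} → run E
t=9: ready={D,F,G} → run F
t=10: ready={D,F,G} → run F
t=11: ready={D,F,G,H} → run F
t=12: ready={D,F,G,H} → run F
t=13: ready={D,F,G,H} → run F
t=14: ready={D,G,H} → run H
t=15: ready={D,G,H} → run H
t=16: ready={D,G,H} → run H
t=17: ready={D,G,H} → run H
t=18: ready={D,G,H} → run H
t=19: ready={D,G,H} → run H
t=20: ready={D,G} → run G
t=21: ready={D,G} → run G
t=22: ready={D,G} → run G
t=23: ready={D,G} → run G
t=24: ready={D} → run D
t=25: ready={D} → run D
t=26: ready={D} → run D
t=27: ready={D} → run D
t=28: ready={D} → run D
t=29: (idle)
t=30: (idle)
t=31: (idle)
t=32: (idle)
t=33: (idle)
t=34: (idle)
t=35: (idle)
t=36: (idle)
t=37: (idle)
t=38: (idle)
t=39: (idle)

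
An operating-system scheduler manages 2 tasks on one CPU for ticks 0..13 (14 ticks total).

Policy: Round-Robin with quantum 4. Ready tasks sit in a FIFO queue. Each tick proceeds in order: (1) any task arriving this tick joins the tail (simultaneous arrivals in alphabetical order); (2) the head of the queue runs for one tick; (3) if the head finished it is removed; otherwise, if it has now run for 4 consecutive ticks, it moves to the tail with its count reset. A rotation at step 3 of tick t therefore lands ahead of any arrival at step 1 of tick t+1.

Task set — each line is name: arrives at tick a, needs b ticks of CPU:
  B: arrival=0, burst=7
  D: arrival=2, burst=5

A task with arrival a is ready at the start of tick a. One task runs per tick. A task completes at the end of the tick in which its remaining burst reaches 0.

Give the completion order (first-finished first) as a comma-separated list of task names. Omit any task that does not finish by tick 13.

completion order = B, D

t=0: queue=[B] q_used=0 → run B
t=1: queue=[B] q_used=1 → run B
t=2: queue=[B,D] q_used=2 → run B
t=3: queue=[B,D] q_used=3 → run B
t=4: queue=[D,B] q_used=0 → run D
t=5: queue=[D,B] q_used=1 → run D
t=6: queue=[D,B] q_used=2 → run D
t=7: queue=[D,B] q_used=3 → run D
t=8: queue=[B,D] q_used=0 → run B
t=9: queue=[B,D] q_used=1 → run B
t=10: queue=[B,D] q_used=2 → run B
t=11: queue=[D] q_used=0 → run D
t=12: (idle)
t=13: (idle)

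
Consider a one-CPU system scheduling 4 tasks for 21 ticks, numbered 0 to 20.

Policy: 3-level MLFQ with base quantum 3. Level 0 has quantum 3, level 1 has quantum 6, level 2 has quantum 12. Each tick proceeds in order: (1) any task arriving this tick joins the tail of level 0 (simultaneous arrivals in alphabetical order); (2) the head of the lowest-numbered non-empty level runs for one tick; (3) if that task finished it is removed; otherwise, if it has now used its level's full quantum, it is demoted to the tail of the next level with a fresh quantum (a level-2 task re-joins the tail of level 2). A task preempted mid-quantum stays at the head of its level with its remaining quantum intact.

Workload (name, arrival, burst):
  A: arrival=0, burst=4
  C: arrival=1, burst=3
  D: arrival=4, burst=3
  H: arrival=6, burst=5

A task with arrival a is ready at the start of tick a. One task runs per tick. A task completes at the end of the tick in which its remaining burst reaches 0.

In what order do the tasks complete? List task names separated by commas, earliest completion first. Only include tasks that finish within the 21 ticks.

t=0: L0/L1/L2 = A/-/- → run A
t=1: L0/L1/L2 = AC/-/- → run A
t=2: L0/L1/L2 = AC/-/- → run A
t=3: L0/L1/L2 = C/A/- → run C
t=4: L0/L1/L2 = CD/A/- → run C
t=5: L0/L1/L2 = CD/A/- → run C
t=6: L0/L1/L2 = DH/A/- → run D
t=7: L0/L1/L2 = DH/A/- → run D
t=8: L0/L1/L2 = DH/A/- → run D
t=9: L0/L1/L2 = H/A/- → run H
t=10: L0/L1/L2 = H/A/- → run H
t=11: L0/L1/L2 = H/A/- → run H
t=12: L0/L1/L2 = -/AH/- → run A
t=13: L0/L1/L2 = -/H/- → run H
t=14: L0/L1/L2 = -/H/- → run H
t=15: (idle)
t=16: (idle)
t=17: (idle)
t=18: (idle)
t=19: (idle)
t=20: (idle)

completion order = C, D, A, H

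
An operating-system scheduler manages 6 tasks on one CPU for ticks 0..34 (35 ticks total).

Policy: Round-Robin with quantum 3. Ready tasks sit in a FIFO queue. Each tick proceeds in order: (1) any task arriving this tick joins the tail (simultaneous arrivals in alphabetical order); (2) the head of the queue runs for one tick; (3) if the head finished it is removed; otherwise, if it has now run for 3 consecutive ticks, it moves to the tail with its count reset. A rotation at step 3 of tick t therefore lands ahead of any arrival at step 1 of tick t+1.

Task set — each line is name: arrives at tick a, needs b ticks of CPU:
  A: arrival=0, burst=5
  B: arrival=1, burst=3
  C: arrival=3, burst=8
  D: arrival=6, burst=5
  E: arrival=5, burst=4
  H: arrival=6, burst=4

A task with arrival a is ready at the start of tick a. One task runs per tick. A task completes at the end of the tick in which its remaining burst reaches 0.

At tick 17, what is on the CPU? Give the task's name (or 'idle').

t=0: queue=[A] q_used=0 → run A
t=1: queue=[A,B] q_used=1 → run A
t=2: queue=[A,B] q_used=2 → run A
t=3: queue=[B,A,C] q_used=0 → run B
t=4: queue=[B,A,C] q_used=1 → run B
t=5: queue=[B,A,C,E] q_used=2 → run B
t=6: queue=[A,C,E,D,H] q_used=0 → run A
t=7: queue=[A,C,E,D,H] q_used=1 → run A
t=8: queue=[C,E,D,H] q_used=0 → run C
t=9: queue=[C,E,D,H] q_used=1 → run C
t=10: queue=[C,E,D,H] q_used=2 → run C
t=11: queue=[E,D,H,C] q_used=0 → run E
t=12: queue=[E,D,H,C] q_used=1 → run E
t=13: queue=[E,D,H,C] q_used=2 → run E
t=14: queue=[D,H,C,E] q_used=0 → run D
t=15: queue=[D,H,C,E] q_used=1 → run D
t=16: queue=[D,H,C,E] q_used=2 → run D
t=17: queue=[H,C,E,D] q_used=0 → run H
t=18: queue=[H,C,E,D] q_used=1 → run H
t=19: queue=[H,C,E,D] q_used=2 → run H
t=20: queue=[C,E,D,H] q_used=0 → run C
t=21: queue=[C,E,D,H] q_used=1 → run C
t=22: queue=[C,E,D,H] q_used=2 → run C
t=23: queue=[E,D,H,C] q_used=0 → run E
t=24: queue=[D,H,C] q_used=0 → run D
t=25: queue=[D,H,C] q_used=1 → run D
t=26: queue=[H,C] q_used=0 → run H
t=27: queue=[C] q_used=0 → run C
t=28: queue=[C] q_used=1 → run C
t=29: (idle)
t=30: (idle)
t=31: (idle)
t=32: (idle)
t=33: (idle)
t=34: (idle)

running at tick 17 = H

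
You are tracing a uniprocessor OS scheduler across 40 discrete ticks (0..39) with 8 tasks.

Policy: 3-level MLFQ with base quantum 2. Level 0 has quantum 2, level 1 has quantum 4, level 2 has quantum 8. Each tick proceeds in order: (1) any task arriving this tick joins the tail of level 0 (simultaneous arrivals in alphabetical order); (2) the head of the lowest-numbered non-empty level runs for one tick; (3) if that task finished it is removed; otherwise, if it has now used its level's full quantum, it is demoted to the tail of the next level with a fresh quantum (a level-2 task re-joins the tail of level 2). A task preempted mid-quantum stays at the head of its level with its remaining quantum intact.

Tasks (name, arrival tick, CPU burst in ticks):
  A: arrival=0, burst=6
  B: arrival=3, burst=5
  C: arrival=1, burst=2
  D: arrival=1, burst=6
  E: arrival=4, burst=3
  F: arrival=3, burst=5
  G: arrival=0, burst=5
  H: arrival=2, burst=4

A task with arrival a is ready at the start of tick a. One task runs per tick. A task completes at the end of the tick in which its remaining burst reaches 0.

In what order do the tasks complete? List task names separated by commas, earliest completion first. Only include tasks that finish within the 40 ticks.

completion order = C, A, G, D, H, B, F, E

t=0: L0/L1/L2 = AG/-/- → run A
t=1: L0/L1/L2 = AGCD/-/- → run A
t=2: L0/L1/L2 = GCDH/A/- → run G
t=3: L0/L1/L2 = GCDHBF/A/- → run G
t=4: L0/L1/L2 = CDHBFE/AG/- → run C
t=5: L0/L1/L2 = CDHBFE/AG/- → run C
t=6: L0/L1/L2 = DHBFE/AG/- → run D
t=7: L0/L1/L2 = DHBFE/AG/- → run D
t=8: L0/L1/L2 = HBFE/AGD/- → run H
t=9: L0/L1/L2 = HBFE/AGD/- → run H
t=10: L0/L1/L2 = BFE/AGDH/- → run B
t=11: L0/L1/L2 = BFE/AGDH/- → run B
t=12: L0/L1/L2 = FE/AGDHB/- → run F
t=13: L0/L1/L2 = FE/AGDHB/- → run F
t=14: L0/L1/L2 = E/AGDHBF/- → run E
t=15: L0/L1/L2 = E/AGDHBF/- → run E
t=16: L0/L1/L2 = -/AGDHBFE/- → run A
t=17: L0/L1/L2 = -/AGDHBFE/- → run A
t=18: L0/L1/L2 = -/AGDHBFE/- → run A
t=19: L0/L1/L2 = -/AGDHBFE/- → run A
t=20: L0/L1/L2 = -/GDHBFE/- → run G
t=21: L0/L1/L2 = -/GDHBFE/- → run G
t=22: L0/L1/L2 = -/GDHBFE/- → run G
t=23: L0/L1/L2 = -/DHBFE/- → run D
t=24: L0/L1/L2 = -/DHBFE/- → run D
t=25: L0/L1/L2 = -/DHBFE/- → run D
t=26: L0/L1/L2 = -/DHBFE/- → run D
t=27: L0/L1/L2 = -/HBFE/- → run H
t=28: L0/L1/L2 = -/HBFE/- → run H
t=29: L0/L1/L2 = -/BFE/- → run B
t=30: L0/L1/L2 = -/BFE/- → run B
t=31: L0/L1/L2 = -/BFE/- → run B
t=32: L0/L1/L2 = -/FE/- → run F
t=33: L0/L1/L2 = -/FE/- → run F
t=34: L0/L1/L2 = -/FE/- → run F
t=35: L0/L1/L2 = -/E/- → run E
t=36: (idle)
t=37: (idle)
t=38: (idle)
t=39: (idle)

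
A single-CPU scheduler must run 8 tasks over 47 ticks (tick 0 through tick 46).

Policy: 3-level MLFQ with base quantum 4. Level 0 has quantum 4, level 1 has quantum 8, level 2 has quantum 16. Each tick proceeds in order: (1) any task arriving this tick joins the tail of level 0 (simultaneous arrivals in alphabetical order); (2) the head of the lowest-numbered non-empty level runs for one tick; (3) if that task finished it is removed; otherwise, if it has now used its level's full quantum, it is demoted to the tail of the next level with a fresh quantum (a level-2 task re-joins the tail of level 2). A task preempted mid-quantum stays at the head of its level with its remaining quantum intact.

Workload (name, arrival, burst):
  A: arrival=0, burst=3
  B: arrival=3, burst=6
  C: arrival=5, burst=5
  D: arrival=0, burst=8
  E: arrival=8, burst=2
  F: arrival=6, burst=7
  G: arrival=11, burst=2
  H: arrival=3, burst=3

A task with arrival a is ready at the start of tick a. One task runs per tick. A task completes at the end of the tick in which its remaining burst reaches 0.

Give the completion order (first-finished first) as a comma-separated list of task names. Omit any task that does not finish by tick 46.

t=0: L0/L1/L2 = AD/-/- → run A
t=1: L0/L1/L2 = AD/-/- → run A
t=2: L0/L1/L2 = AD/-/- → run A
t=3: L0/L1/L2 = DBH/-/- → run D
t=4: L0/L1/L2 = DBH/-/- → run D
t=5: L0/L1/L2 = DBHC/-/- → run D
t=6: L0/L1/L2 = DBHCF/-/- → run D
t=7: L0/L1/L2 = BHCF/D/- → run B
t=8: L0/L1/L2 = BHCFE/D/- → run B
t=9: L0/L1/L2 = BHCFE/D/- → run B
t=10: L0/L1/L2 = BHCFE/D/- → run B
t=11: L0/L1/L2 = HCFEG/DB/- → run H
t=12: L0/L1/L2 = HCFEG/DB/- → run H
t=13: L0/L1/L2 = HCFEG/DB/- → run H
t=14: L0/L1/L2 = CFEG/DB/- → run C
t=15: L0/L1/L2 = CFEG/DB/- → run C
t=16: L0/L1/L2 = CFEG/DB/- → run C
t=17: L0/L1/L2 = CFEG/DB/- → run C
t=18: L0/L1/L2 = FEG/DBC/- → run F
t=19: L0/L1/L2 = FEG/DBC/- → run F
t=20: L0/L1/L2 = FEG/DBC/- → run F
t=21: L0/L1/L2 = FEG/DBC/- → run F
t=22: L0/L1/L2 = EG/DBCF/- → run E
t=23: L0/L1/L2 = EG/DBCF/- → run E
t=24: L0/L1/L2 = G/DBCF/- → run G
t=25: L0/L1/L2 = G/DBCF/- → run G
t=26: L0/L1/L2 = -/DBCF/- → run D
t=27: L0/L1/L2 = -/DBCF/- → run D
t=28: L0/L1/L2 = -/DBCF/- → run D
t=29: L0/L1/L2 = -/DBCF/- → run D
t=30: L0/L1/L2 = -/BCF/- → run B
t=31: L0/L1/L2 = -/BCF/- → run B
t=32: L0/L1/L2 = -/CF/- → run C
t=33: L0/L1/L2 = -/F/- → run F
t=34: L0/L1/L2 = -/F/- → run F
t=35: L0/L1/L2 = -/F/- → run F
t=36: (idle)
t=37: (idle)
t=38: (idle)
t=39: (idle)
t=40: (idle)
t=41: (idle)
t=42: (idle)
t=43: (idle)
t=44: (idle)
t=45: (idle)
t=46: (idle)

completion order = A, H, E, G, D, B, C, F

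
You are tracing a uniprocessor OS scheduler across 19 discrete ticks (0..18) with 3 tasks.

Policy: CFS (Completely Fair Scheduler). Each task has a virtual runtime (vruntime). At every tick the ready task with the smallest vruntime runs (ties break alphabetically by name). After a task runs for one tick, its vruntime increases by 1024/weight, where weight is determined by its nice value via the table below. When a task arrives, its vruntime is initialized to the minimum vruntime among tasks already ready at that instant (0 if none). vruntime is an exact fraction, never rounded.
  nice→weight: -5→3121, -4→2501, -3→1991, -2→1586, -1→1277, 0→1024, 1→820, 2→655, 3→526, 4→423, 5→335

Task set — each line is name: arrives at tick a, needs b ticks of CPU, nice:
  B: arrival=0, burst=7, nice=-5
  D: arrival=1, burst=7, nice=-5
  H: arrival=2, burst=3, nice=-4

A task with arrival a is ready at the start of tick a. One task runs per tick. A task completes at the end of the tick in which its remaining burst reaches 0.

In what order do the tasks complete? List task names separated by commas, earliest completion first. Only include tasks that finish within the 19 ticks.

completion order = H, B, D

t=0: vr[B=0] → run B
t=1: vr[B=1024/3121 D=1024/3121] → run B
t=2: vr[B=2048/3121 D=1024/3121 H=1024/3121] → run D
t=3: vr[B=2048/3121 D=2048/3121 H=1024/3121] → run H
t=4: vr[B=2048/3121 D=2048/3121 H=5756928/7805621] → run B
t=5: vr[B=3072/3121 D=2048/3121 H=5756928/7805621] → run D
t=6: vr[B=3072/3121 D=3072/3121 H=5756928/7805621] → run H
t=7: vr[B=3072/3121 D=3072/3121 H=8952832/7805621] → run B
t=8: vr[B=4096/3121 D=3072/3121 H=8952832/7805621] → run D
t=9: vr[B=4096/3121 D=4096/3121 H=8952832/7805621] → run H
t=10: vr[B=4096/3121 D=4096/3121] → run B
t=11: vr[B=5120/3121 D=4096/3121] → run D
t=12: vr[B=5120/3121 D=5120/3121] → run B
t=13: vr[B=6144/3121 D=5120/3121] → run D
t=14: vr[B=6144/3121 D=6144/3121] → run B
t=15: vr[D=6144/3121] → run D
t=16: vr[D=7168/3121] → run D
t=17: (idle)
t=18: (idle)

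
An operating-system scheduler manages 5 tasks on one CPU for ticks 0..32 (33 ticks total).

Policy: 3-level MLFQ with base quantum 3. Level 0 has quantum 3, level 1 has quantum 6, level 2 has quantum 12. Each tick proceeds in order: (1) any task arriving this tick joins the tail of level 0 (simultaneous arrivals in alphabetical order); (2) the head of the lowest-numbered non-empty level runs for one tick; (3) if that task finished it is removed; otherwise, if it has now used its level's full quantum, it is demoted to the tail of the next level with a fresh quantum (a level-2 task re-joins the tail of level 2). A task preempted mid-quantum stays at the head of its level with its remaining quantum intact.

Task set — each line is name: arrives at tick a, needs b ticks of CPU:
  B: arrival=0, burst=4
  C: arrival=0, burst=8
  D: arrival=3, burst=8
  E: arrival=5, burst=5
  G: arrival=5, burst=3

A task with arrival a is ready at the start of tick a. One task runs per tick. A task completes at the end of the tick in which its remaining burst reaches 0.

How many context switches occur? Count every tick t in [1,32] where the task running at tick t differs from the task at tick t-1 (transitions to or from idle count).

t=0: L0/L1/L2 = BC/-/- → run B
t=1: L0/L1/L2 = BC/-/- → run B
t=2: L0/L1/L2 = BC/-/- → run B
t=3: L0/L1/L2 = CD/B/- → run C
t=4: L0/L1/L2 = CD/B/- → run C
t=5: L0/L1/L2 = CDEG/B/- → run C
t=6: L0/L1/L2 = DEG/BC/- → run D
t=7: L0/L1/L2 = DEG/BC/- → run D
t=8: L0/L1/L2 = DEG/BC/- → run D
t=9: L0/L1/L2 = EG/BCD/- → run E
t=10: L0/L1/L2 = EG/BCD/- → run E
t=11: L0/L1/L2 = EG/BCD/- → run E
t=12: L0/L1/L2 = G/BCDE/- → run G
t=13: L0/L1/L2 = G/BCDE/- → run G
t=14: L0/L1/L2 = G/BCDE/- → run G
t=15: L0/L1/L2 = -/BCDE/- → run B
t=16: L0/L1/L2 = -/CDE/- → run C
t=17: L0/L1/L2 = -/CDE/- → run C
t=18: L0/L1/L2 = -/CDE/- → run C
t=19: L0/L1/L2 = -/CDE/- → run C
t=20: L0/L1/L2 = -/CDE/- → run C
t=21: L0/L1/L2 = -/DE/- → run D
t=22: L0/L1/L2 = -/DE/- → run D
t=23: L0/L1/L2 = -/DE/- → run D
t=24: L0/L1/L2 = -/DE/- → run D
t=25: L0/L1/L2 = -/DE/- → run D
t=26: L0/L1/L2 = -/E/- → run E
t=27: L0/L1/L2 = -/E/- → run E
t=28: (idle)
t=29: (idle)
t=30: (idle)
t=31: (idle)
t=32: (idle)

context switches = 9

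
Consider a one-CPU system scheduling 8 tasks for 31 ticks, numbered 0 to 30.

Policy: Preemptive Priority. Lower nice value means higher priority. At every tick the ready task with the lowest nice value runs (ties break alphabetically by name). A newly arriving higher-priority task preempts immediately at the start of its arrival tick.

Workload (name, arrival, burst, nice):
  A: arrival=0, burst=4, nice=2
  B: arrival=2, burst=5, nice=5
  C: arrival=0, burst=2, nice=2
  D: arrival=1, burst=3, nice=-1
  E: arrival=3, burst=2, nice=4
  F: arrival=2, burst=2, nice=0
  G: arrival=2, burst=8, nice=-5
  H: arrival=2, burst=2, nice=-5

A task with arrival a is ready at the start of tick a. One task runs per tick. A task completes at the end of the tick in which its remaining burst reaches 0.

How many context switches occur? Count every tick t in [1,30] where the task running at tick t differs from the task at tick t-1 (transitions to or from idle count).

context switches = 10

t=0: ready={A,C} → run A
t=1: ready={A,C,D} → run D
t=2: ready={A,B,C,D,F,G,H} → run G
t=3: ready={A,B,C,D,E,F,G,H} → run G
t=4: ready={A,B,C,D,E,F,G,H} → run G
t=5: ready={A,B,C,D,E,F,G,H} → run G
t=6: ready={A,B,C,D,E,F,G,H} → run G
t=7: ready={A,B,C,D,E,F,G,H} → run G
t=8: ready={A,B,C,D,E,F,G,H} → run G
t=9: ready={A,B,C,D,E,F,G,H} → run G
t=10: ready={A,B,C,D,E,F,H} → run H
t=11: ready={A,B,C,D,E,F,H} → run H
t=12: ready={A,B,C,D,E,F} → run D
t=13: ready={A,B,C,D,E,F} → run D
t=14: ready={A,B,C,E,F} → run F
t=15: ready={A,B,C,E,F} → run F
t=16: ready={A,B,C,E} → run A
t=17: ready={A,B,C,E} → run A
t=18: ready={A,B,C,E} → run A
t=19: ready={B,C,E} → run C
t=20: ready={B,C,E} → run C
t=21: ready={B,E} → run E
t=22: ready={B,E} → run E
t=23: ready={B} → run B
t=24: ready={B} → run B
t=25: ready={B} → run B
t=26: ready={B} → run B
t=27: ready={B} → run B
t=28: (idle)
t=29: (idle)
t=30: (idle)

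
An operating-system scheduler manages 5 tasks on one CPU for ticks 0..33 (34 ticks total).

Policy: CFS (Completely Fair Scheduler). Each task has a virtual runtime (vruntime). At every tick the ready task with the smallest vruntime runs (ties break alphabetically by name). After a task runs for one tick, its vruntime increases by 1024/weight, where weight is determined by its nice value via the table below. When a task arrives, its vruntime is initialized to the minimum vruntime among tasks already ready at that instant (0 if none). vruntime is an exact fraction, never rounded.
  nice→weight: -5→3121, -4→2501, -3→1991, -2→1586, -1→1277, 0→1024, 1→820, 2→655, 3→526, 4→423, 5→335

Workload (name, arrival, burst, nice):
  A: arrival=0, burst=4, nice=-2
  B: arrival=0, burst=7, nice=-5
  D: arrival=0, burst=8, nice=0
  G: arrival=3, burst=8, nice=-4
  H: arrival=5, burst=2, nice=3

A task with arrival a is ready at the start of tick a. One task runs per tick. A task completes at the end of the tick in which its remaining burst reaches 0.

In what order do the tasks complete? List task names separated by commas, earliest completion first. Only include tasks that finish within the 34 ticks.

t=0: vr[A=0 B=0 D=0] → run A
t=1: vr[A=512/793 B=0 D=0] → run B
t=2: vr[A=512/793 B=1024/3121 D=0] → run D
t=3: vr[A=512/793 B=1024/3121 D=1 G=1024/3121] → run B
t=4: vr[A=512/793 B=2048/3121 D=1 G=1024/3121] → run G
t=5: vr[A=512/793 B=2048/3121 D=1 G=5756928/7805621 H=512/793] → run A
t=6: vr[A=1024/793 B=2048/3121 D=1 G=5756928/7805621 H=512/793] → run H
t=7: vr[A=1024/793 B=2048/3121 D=1 G=5756928/7805621 H=540672/208559] → run B
t=8: vr[A=1024/793 B=3072/3121 D=1 G=5756928/7805621 H=540672/208559] → run G
t=9: vr[A=1024/793 B=3072/3121 D=1 G=8952832/7805621 H=540672/208559] → run B
t=10: vr[A=1024/793 B=4096/3121 D=1 G=8952832/7805621 H=540672/208559] → run D
t=11: vr[A=1024/793 B=4096/3121 D=2 G=8952832/7805621 H=540672/208559] → run G
t=12: vr[A=1024/793 B=4096/3121 D=2 G=12148736/7805621 H=540672/208559] → run A
t=13: vr[A=1536/793 B=4096/3121 D=2 G=12148736/7805621 H=540672/208559] → run B
t=14: vr[A=1536/793 B=5120/3121 D=2 G=12148736/7805621 H=540672/208559] → run G
t=15: vr[A=1536/793 B=5120/3121 D=2 G=15344640/7805621 H=540672/208559] → run B
t=16: vr[A=1536/793 B=6144/3121 D=2 G=15344640/7805621 H=540672/208559] → run A
t=17: vr[B=6144/3121 D=2 G=15344640/7805621 H=540672/208559] → run G
t=18: vr[B=6144/3121 D=2 G=18540544/7805621 H=540672/208559] → run B
t=19: vr[D=2 G=18540544/7805621 H=540672/208559] → run D
t=20: vr[D=3 G=18540544/7805621 H=540672/208559] → run G
t=21: vr[D=3 G=21736448/7805621 H=540672/208559] → run H
t=22: vr[D=3 G=21736448/7805621] → run G
t=23: vr[D=3 G=24932352/7805621] → run D
t=24: vr[D=4 G=24932352/7805621] → run G
t=25: vr[D=4] → run D
t=26: vr[D=5] → run D
t=27: vr[D=6] → run D
t=28: vr[D=7] → run D
t=29: (idle)
t=30: (idle)
t=31: (idle)
t=32: (idle)
t=33: (idle)

completion order = A, B, H, G, D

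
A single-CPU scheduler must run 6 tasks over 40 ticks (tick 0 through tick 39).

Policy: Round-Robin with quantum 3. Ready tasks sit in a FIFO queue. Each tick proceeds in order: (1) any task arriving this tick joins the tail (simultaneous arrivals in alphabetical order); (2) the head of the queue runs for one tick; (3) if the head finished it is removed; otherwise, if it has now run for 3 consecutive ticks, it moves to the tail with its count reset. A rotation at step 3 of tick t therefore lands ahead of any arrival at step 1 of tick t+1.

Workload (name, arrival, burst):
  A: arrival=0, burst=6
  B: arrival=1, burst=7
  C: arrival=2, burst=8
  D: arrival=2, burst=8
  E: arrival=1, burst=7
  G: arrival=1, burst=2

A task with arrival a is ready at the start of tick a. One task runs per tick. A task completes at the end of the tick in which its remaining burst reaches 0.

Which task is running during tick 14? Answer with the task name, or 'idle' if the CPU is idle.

running at tick 14 = D

t=0: queue=[A] q_used=0 → run A
t=1: queue=[A,B,E,G] q_used=1 → run A
t=2: queue=[A,B,E,G,C,D] q_used=2 → run A
t=3: queue=[B,E,G,C,D,A] q_used=0 → run B
t=4: queue=[B,E,G,C,D,A] q_used=1 → run B
t=5: queue=[B,E,G,C,D,A] q_used=2 → run B
t=6: queue=[E,G,C,D,A,B] q_used=0 → run E
t=7: queue=[E,G,C,D,A,B] q_used=1 → run E
t=8: queue=[E,G,C,D,A,B] q_used=2 → run E
t=9: queue=[G,C,D,A,B,E] q_used=0 → run G
t=10: queue=[G,C,D,A,B,E] q_used=1 → run G
t=11: queue=[C,D,A,B,E] q_used=0 → run C
t=12: queue=[C,D,A,B,E] q_used=1 → run C
t=13: queue=[C,D,A,B,E] q_used=2 → run C
t=14: queue=[D,A,B,E,C] q_used=0 → run D
t=15: queue=[D,A,B,E,C] q_used=1 → run D
t=16: queue=[D,A,B,E,C] q_used=2 → run D
t=17: queue=[A,B,E,C,D] q_used=0 → run A
t=18: queue=[A,B,E,C,D] q_used=1 → run A
t=19: queue=[A,B,E,C,D] q_used=2 → run A
t=20: queue=[B,E,C,D] q_used=0 → run B
t=21: queue=[B,E,C,D] q_used=1 → run B
t=22: queue=[B,E,C,D] q_used=2 → run B
t=23: queue=[E,C,D,B] q_used=0 → run E
t=24: queue=[E,C,D,B] q_used=1 → run E
t=25: queue=[E,C,D,B] q_used=2 → run E
t=26: queue=[C,D,B,E] q_used=0 → run C
t=27: queue=[C,D,B,E] q_used=1 → run C
t=28: queue=[C,D,B,E] q_used=2 → run C
t=29: queue=[D,B,E,C] q_used=0 → run D
t=30: queue=[D,B,E,C] q_used=1 → run D
t=31: queue=[D,B,E,C] q_used=2 → run D
t=32: queue=[B,E,C,D] q_used=0 → run B
t=33: queue=[E,C,D] q_used=0 → run E
t=34: queue=[C,D] q_used=0 → run C
t=35: queue=[C,D] q_used=1 → run C
t=36: queue=[D] q_used=0 → run D
t=37: queue=[D] q_used=1 → run D
t=38: (idle)
t=39: (idle)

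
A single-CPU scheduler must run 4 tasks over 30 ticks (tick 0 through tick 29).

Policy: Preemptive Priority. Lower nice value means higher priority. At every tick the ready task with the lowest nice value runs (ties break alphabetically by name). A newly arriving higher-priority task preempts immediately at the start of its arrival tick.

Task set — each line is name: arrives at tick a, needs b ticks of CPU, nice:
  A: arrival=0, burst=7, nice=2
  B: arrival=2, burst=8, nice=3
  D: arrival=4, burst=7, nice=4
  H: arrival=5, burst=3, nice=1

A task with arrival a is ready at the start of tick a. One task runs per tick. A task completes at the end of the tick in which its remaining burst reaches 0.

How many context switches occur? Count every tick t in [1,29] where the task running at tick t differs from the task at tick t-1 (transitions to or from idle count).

context switches = 5

t=0: ready={A} → run A
t=1: ready={A} → run A
t=2: ready={A,B} → run A
t=3: ready={A,B} → run A
t=4: ready={A,B,D} → run A
t=5: ready={A,B,D,H} → run H
t=6: ready={A,B,D,H} → run H
t=7: ready={A,B,D,H} → run H
t=8: ready={A,B,D} → run A
t=9: ready={A,B,D} → run A
t=10: ready={B,D} → run B
t=11: ready={B,D} → run B
t=12: ready={B,D} → run B
t=13: ready={B,D} → run B
t=14: ready={B,D} → run B
t=15: ready={B,D} → run B
t=16: ready={B,D} → run B
t=17: ready={B,D} → run B
t=18: ready={D} → run D
t=19: ready={D} → run D
t=20: ready={D} → run D
t=21: ready={D} → run D
t=22: ready={D} → run D
t=23: ready={D} → run D
t=24: ready={D} → run D
t=25: (idle)
t=26: (idle)
t=27: (idle)
t=28: (idle)
t=29: (idle)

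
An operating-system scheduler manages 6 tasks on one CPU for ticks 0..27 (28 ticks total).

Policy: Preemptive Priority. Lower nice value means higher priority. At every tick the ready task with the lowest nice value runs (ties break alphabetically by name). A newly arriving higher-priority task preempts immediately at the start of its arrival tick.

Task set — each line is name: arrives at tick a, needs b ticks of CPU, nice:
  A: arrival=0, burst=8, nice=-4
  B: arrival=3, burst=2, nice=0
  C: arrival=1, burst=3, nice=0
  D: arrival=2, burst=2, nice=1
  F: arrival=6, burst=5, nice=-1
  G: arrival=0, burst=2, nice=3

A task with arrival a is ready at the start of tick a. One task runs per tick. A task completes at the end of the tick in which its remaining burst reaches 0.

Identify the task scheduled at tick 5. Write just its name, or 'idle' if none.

running at tick 5 = A

t=0: ready={A,G} → run A
t=1: ready={A,C,G} → run A
t=2: ready={A,C,D,G} → run A
t=3: ready={A,B,C,D,G} → run A
t=4: ready={A,B,C,D,G} → run A
t=5: ready={A,B,C,D,G} → run A
t=6: ready={A,B,C,D,F,G} → run A
t=7: ready={A,B,C,D,F,G} → run A
t=8: ready={B,C,D,F,G} → run F
t=9: ready={B,C,D,F,G} → run F
t=10: ready={B,C,D,F,G} → run F
t=11: ready={B,C,D,F,G} → run F
t=12: ready={B,C,D,F,G} → run F
t=13: ready={B,C,D,G} → run B
t=14: ready={B,C,D,G} → run B
t=15: ready={C,D,G} → run C
t=16: ready={C,D,G} → run C
t=17: ready={C,D,G} → run C
t=18: ready={D,G} → run D
t=19: ready={D,G} → run D
t=20: ready={G} → run G
t=21: ready={G} → run G
t=22: (idle)
t=23: (idle)
t=24: (idle)
t=25: (idle)
t=26: (idle)
t=27: (idle)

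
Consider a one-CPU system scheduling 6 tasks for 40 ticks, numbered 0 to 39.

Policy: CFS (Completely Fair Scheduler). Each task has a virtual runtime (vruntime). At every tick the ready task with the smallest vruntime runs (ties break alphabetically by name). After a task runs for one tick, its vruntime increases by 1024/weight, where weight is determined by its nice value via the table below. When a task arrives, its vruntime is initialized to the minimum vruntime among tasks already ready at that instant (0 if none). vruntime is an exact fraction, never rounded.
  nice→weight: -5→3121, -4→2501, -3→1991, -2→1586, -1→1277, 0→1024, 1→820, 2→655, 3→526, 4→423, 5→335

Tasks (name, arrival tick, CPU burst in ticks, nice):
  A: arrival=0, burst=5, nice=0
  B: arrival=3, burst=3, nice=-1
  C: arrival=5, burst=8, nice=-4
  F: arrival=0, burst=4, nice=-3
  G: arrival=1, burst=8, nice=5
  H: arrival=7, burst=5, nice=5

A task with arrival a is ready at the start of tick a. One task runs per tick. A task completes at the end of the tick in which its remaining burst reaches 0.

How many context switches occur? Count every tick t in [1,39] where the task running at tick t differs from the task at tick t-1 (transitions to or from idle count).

t=0: vr[A=0 F=0] → run A
t=1: vr[A=1 F=0 G=0] → run F
t=2: vr[A=1 F=1024/1991 G=0] → run G
t=3: vr[A=1 B=1024/1991 F=1024/1991 G=1024/335] → run B
t=4: vr[A=1 B=3346432/2542507 F=1024/1991 G=1024/335] → run F
t=5: vr[A=1 B=3346432/2542507 C=1 F=2048/1991 G=1024/335] → run A
t=6: vr[A=2 B=3346432/2542507 C=1 F=2048/1991 G=1024/335] → run C
t=7: vr[A=2 B=3346432/2542507 C=3525/2501 F=2048/1991 G=1024/335 H=2048/1991] → run F
t=8: vr[A=2 B=3346432/2542507 C=3525/2501 F=3072/1991 G=1024/335 H=2048/1991] → run H
t=9: vr[A=2 B=3346432/2542507 C=3525/2501 F=3072/1991 G=1024/335 H=2724864/666985] → run B
t=10: vr[A=2 B=5385216/2542507 C=3525/2501 F=3072/1991 G=1024/335 H=2724864/666985] → run C
t=11: vr[A=2 B=5385216/2542507 C=4549/2501 F=3072/1991 G=1024/335 H=2724864/666985] → run F
t=12: vr[A=2 B=5385216/2542507 C=4549/2501 G=1024/335 H=2724864/666985] → run C
t=13: vr[A=2 B=5385216/2542507 C=5573/2501 G=1024/335 H=2724864/666985] → run A
t=14: vr[A=3 B=5385216/2542507 C=5573/2501 G=1024/335 H=2724864/666985] → run B
t=15: vr[A=3 C=5573/2501 G=1024/335 H=2724864/666985] → run C
t=16: vr[A=3 C=6597/2501 G=1024/335 H=2724864/666985] → run C
t=17: vr[A=3 C=7621/2501 G=1024/335 H=2724864/666985] → run A
t=18: vr[A=4 C=7621/2501 G=1024/335 H=2724864/666985] → run C
t=19: vr[A=4 C=8645/2501 G=1024/335 H=2724864/666985] → run G
t=20: vr[A=4 C=8645/2501 G=2048/335 H=2724864/666985] → run C
t=21: vr[A=4 C=9669/2501 G=2048/335 H=2724864/666985] → run C
t=22: vr[A=4 G=2048/335 H=2724864/666985] → run A
t=23: vr[G=2048/335 H=2724864/666985] → run H
t=24: vr[G=2048/335 H=4763648/666985] → run G
t=25: vr[G=3072/335 H=4763648/666985] → run H
t=26: vr[G=3072/335 H=6802432/666985] → run G
t=27: vr[G=4096/335 H=6802432/666985] → run H
t=28: vr[G=4096/335 H=8841216/666985] → run G
t=29: vr[G=1024/67 H=8841216/666985] → run H
t=30: vr[G=1024/67] → run G
t=31: vr[G=6144/335] → run G
t=32: vr[G=7168/335] → run G
t=33: (idle)
t=34: (idle)
t=35: (idle)
t=36: (idle)
t=37: (idle)
t=38: (idle)
t=39: (idle)

context switches = 29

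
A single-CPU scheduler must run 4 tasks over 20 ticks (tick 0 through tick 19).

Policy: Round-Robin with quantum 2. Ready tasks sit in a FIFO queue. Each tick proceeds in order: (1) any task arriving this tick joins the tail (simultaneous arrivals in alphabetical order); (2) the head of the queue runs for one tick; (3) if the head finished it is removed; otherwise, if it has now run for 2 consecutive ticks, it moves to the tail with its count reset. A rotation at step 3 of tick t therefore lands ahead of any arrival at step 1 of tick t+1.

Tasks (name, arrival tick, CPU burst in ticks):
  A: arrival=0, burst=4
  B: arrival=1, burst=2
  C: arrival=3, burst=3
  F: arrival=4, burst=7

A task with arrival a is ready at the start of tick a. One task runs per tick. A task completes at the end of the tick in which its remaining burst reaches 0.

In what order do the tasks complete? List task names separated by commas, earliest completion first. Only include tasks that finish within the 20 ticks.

completion order = B, A, C, F

t=0: queue=[A] q_used=0 → run A
t=1: queue=[A,B] q_used=1 → run A
t=2: queue=[B,A] q_used=0 → run B
t=3: queue=[B,A,C] q_used=1 → run B
t=4: queue=[A,C,F] q_used=0 → run A
t=5: queue=[A,C,F] q_used=1 → run A
t=6: queue=[C,F] q_used=0 → run C
t=7: queue=[C,F] q_used=1 → run C
t=8: queue=[F,C] q_used=0 → run F
t=9: queue=[F,C] q_used=1 → run F
t=10: queue=[C,F] q_used=0 → run C
t=11: queue=[F] q_used=0 → run F
t=12: queue=[F] q_used=1 → run F
t=13: queue=[F] q_used=0 → run F
t=14: queue=[F] q_used=1 → run F
t=15: queue=[F] q_used=0 → run F
t=16: (idle)
t=17: (idle)
t=18: (idle)
t=19: (idle)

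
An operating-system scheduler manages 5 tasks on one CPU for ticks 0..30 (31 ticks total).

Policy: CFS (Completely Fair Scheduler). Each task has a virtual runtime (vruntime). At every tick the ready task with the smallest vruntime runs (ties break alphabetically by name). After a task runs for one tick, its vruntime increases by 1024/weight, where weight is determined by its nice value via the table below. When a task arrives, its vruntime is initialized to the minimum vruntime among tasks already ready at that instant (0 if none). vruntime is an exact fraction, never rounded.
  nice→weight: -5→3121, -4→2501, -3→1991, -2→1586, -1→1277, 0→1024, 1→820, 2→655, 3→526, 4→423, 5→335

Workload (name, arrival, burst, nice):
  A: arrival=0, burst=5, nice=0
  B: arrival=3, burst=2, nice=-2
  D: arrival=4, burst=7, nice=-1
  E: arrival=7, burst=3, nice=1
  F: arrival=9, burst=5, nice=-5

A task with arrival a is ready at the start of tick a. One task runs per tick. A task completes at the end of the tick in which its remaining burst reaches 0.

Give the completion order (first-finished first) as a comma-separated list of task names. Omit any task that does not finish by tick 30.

completion order = B, A, F, E, D

t=0: vr[A=0] → run A
t=1: vr[A=1] → run A
t=2: vr[A=2] → run A
t=3: vr[A=3 B=3] → run A
t=4: vr[A=4 B=3 D=3] → run B
t=5: vr[A=4 B=2891/793 D=3] → run D
t=6: vr[A=4 B=2891/793 D=4855/1277] → run B
t=7: vr[A=4 D=4855/1277 E=4855/1277] → run D
t=8: vr[A=4 D=5879/1277 E=4855/1277] → run E
t=9: vr[A=4 D=5879/1277 E=1322187/261785 F=4] → run A
t=10: vr[D=5879/1277 E=1322187/261785 F=4] → run F
t=11: vr[D=5879/1277 E=1322187/261785 F=13508/3121] → run F
t=12: vr[D=5879/1277 E=1322187/261785 F=14532/3121] → run D
t=13: vr[D=6903/1277 E=1322187/261785 F=14532/3121] → run F
t=14: vr[D=6903/1277 E=1322187/261785 F=15556/3121] → run F
t=15: vr[D=6903/1277 E=1322187/261785 F=16580/3121] → run E
t=16: vr[D=6903/1277 E=1649099/261785 F=16580/3121] → run F
t=17: vr[D=6903/1277 E=1649099/261785] → run D
t=18: vr[D=7927/1277 E=1649099/261785] → run D
t=19: vr[D=8951/1277 E=1649099/261785] → run E
t=20: vr[D=8951/1277] → run D
t=21: vr[D=9975/1277] → run D
t=22: (idle)
t=23: (idle)
t=24: (idle)
t=25: (idle)
t=26: (idle)
t=27: (idle)
t=28: (idle)
t=29: (idle)
t=30: (idle)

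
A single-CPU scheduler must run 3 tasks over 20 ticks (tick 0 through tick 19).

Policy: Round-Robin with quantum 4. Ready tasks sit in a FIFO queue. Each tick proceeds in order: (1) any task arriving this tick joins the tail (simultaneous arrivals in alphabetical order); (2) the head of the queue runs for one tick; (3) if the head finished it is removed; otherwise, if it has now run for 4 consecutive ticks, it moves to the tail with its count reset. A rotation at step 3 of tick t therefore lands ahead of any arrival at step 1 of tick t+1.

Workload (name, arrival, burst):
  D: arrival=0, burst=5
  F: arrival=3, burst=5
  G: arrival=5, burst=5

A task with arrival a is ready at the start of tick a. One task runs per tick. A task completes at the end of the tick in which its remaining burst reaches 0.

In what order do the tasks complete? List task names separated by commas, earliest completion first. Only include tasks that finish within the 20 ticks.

completion order = D, F, G

t=0: queue=[D] q_used=0 → run D
t=1: queue=[D] q_used=1 → run D
t=2: queue=[D] q_used=2 → run D
t=3: queue=[D,F] q_used=3 → run D
t=4: queue=[F,D] q_used=0 → run F
t=5: queue=[F,D,G] q_used=1 → run F
t=6: queue=[F,D,G] q_used=2 → run F
t=7: queue=[F,D,G] q_used=3 → run F
t=8: queue=[D,G,F] q_used=0 → run D
t=9: queue=[G,F] q_used=0 → run G
t=10: queue=[G,F] q_used=1 → run G
t=11: queue=[G,F] q_used=2 → run G
t=12: queue=[G,F] q_used=3 → run G
t=13: queue=[F,G] q_used=0 → run F
t=14: queue=[G] q_used=0 → run G
t=15: (idle)
t=16: (idle)
t=17: (idle)
t=18: (idle)
t=19: (idle)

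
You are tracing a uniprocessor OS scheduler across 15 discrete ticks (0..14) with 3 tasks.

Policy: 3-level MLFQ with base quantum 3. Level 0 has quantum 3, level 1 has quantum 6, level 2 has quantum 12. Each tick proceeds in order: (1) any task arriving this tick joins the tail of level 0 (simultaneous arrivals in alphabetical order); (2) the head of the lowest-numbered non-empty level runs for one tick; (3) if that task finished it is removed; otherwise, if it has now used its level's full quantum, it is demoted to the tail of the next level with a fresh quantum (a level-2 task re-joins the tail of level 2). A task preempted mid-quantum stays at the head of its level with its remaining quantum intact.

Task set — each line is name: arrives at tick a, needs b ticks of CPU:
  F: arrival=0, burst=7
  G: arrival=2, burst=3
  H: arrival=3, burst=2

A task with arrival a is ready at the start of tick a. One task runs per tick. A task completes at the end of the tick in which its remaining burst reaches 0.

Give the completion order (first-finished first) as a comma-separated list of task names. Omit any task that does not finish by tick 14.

completion order = G, H, F

t=0: L0/L1/L2 = F/-/- → run F
t=1: L0/L1/L2 = F/-/- → run F
t=2: L0/L1/L2 = FG/-/- → run F
t=3: L0/L1/L2 = GH/F/- → run G
t=4: L0/L1/L2 = GH/F/- → run G
t=5: L0/L1/L2 = GH/F/- → run G
t=6: L0/L1/L2 = H/F/- → run H
t=7: L0/L1/L2 = H/F/- → run H
t=8: L0/L1/L2 = -/F/- → run F
t=9: L0/L1/L2 = -/F/- → run F
t=10: L0/L1/L2 = -/F/- → run F
t=11: L0/L1/L2 = -/F/- → run F
t=12: (idle)
t=13: (idle)
t=14: (idle)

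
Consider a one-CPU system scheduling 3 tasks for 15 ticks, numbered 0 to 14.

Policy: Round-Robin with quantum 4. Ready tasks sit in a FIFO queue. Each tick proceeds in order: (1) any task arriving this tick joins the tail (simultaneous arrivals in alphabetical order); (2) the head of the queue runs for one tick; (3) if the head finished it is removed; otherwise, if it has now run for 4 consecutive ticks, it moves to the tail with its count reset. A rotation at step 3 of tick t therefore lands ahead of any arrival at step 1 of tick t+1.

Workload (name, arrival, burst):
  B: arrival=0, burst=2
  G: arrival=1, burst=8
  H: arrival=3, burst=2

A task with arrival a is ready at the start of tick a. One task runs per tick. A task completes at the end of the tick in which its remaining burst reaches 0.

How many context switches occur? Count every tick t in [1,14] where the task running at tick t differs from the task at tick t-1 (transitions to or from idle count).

t=0: queue=[B] q_used=0 → run B
t=1: queue=[B,G] q_used=1 → run B
t=2: queue=[G] q_used=0 → run G
t=3: queue=[G,H] q_used=1 → run G
t=4: queue=[G,H] q_used=2 → run G
t=5: queue=[G,H] q_used=3 → run G
t=6: queue=[H,G] q_used=0 → run H
t=7: queue=[H,G] q_used=1 → run H
t=8: queue=[G] q_used=0 → run G
t=9: queue=[G] q_used=1 → run G
t=10: queue=[G] q_used=2 → run G
t=11: queue=[G] q_used=3 → run G
t=12: (idle)
t=13: (idle)
t=14: (idle)

context switches = 4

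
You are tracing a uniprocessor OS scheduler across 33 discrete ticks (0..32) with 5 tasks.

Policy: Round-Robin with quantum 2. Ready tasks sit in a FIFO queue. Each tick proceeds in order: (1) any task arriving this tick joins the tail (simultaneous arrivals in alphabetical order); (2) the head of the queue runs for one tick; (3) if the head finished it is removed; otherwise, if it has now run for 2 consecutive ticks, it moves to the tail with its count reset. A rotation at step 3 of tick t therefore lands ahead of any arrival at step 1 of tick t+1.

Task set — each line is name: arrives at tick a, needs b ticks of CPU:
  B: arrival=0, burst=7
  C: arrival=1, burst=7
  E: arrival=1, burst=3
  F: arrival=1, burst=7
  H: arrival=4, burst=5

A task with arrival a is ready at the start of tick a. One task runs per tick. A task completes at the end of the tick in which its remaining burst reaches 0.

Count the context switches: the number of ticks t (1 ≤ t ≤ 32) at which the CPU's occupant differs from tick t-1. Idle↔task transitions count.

t=0: queue=[B] q_used=0 → run B
t=1: queue=[B,C,E,F] q_used=1 → run B
t=2: queue=[C,E,F,B] q_used=0 → run C
t=3: queue=[C,E,F,B] q_used=1 → run C
t=4: queue=[E,F,B,C,H] q_used=0 → run E
t=5: queue=[E,F,B,C,H] q_used=1 → run E
t=6: queue=[F,B,C,H,E] q_used=0 → run F
t=7: queue=[F,B,C,H,E] q_used=1 → run F
t=8: queue=[B,C,H,E,F] q_used=0 → run B
t=9: queue=[B,C,H,E,F] q_used=1 → run B
t=10: queue=[C,H,E,F,B] q_used=0 → run C
t=11: queue=[C,H,E,F,B] q_used=1 → run C
t=12: queue=[H,E,F,B,C] q_used=0 → run H
t=13: queue=[H,E,F,B,C] q_used=1 → run H
t=14: queue=[E,F,B,C,H] q_used=0 → run E
t=15: queue=[F,B,C,H] q_used=0 → run F
t=16: queue=[F,B,C,H] q_used=1 → run F
t=17: queue=[B,C,H,F] q_used=0 → run B
t=18: queue=[B,C,H,F] q_used=1 → run B
t=19: queue=[C,H,F,B] q_used=0 → run C
t=20: queue=[C,H,F,B] q_used=1 → run C
t=21: queue=[H,F,B,C] q_used=0 → run H
t=22: queue=[H,F,B,C] q_used=1 → run H
t=23: queue=[F,B,C,H] q_used=0 → run F
t=24: queue=[F,B,C,H] q_used=1 → run F
t=25: queue=[B,C,H,F] q_used=0 → run B
t=26: queue=[C,H,F] q_used=0 → run C
t=27: queue=[H,F] q_used=0 → run H
t=28: queue=[F] q_used=0 → run F
t=29: (idle)
t=30: (idle)
t=31: (idle)
t=32: (idle)

context switches = 17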